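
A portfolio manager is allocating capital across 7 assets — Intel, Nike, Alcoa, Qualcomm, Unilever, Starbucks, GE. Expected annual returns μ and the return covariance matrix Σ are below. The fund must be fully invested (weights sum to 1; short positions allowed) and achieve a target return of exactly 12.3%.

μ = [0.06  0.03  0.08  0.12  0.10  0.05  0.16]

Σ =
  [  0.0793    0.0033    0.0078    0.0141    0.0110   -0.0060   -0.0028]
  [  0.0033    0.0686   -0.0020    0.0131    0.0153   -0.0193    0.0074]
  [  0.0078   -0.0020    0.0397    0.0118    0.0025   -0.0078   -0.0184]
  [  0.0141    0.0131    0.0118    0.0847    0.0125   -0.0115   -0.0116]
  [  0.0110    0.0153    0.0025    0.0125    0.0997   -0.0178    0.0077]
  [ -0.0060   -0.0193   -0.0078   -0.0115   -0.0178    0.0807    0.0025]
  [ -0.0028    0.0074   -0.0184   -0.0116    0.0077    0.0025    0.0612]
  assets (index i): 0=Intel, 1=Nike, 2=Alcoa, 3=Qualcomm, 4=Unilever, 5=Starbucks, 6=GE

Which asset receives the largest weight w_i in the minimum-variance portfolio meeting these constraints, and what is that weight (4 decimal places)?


GE (0.4266)

x=Σ⁻¹μ = [0.2910  0.0356  3.4951  1.4742  0.6143  1.2146  3.8267]
y=Σ⁻¹𝟙 = [8.4351  15.6579  37.8786  8.3104  6.6697  22.2730  26.0470]
a=μᵀx=1.209477  b=𝟙ᵀx=10.951525  c=𝟙ᵀy=125.271716  D=ac−b²=31.577314
λ₁=(c·0.123−b)/D = (125.271716·0.123−10.951525)/31.577314 = 0.141142
λ₂=(a−b·0.123)/D = (1.209477−10.951525·0.123)/31.577314 = -0.004356
w* = 0.141142·x + -0.004356·y:
  w_0 = 0.141142·0.2910 + -0.004356·8.4351 = 0.0043  (Intel)
  w_1 = 0.141142·0.0356 + -0.004356·15.6579 = -0.0632  (Nike)
  w_2 = 0.141142·3.4951 + -0.004356·37.8786 = 0.3283  (Alcoa)
  w_3 = 0.141142·1.4742 + -0.004356·8.3104 = 0.1719  (Qualcomm)
  w_4 = 0.141142·0.6143 + -0.004356·6.6697 = 0.0576  (Unilever)
  w_5 = 0.141142·1.2146 + -0.004356·22.2730 = 0.0744  (Starbucks)
  w_6 = 0.141142·3.8267 + -0.004356·26.0470 = 0.4266  (GE)
Σw_i=1.0000  μᵀw=0.1230
σ²=wᵀΣw=λ₁·μ_p+λ₂ = 0.141142·0.123 + -0.004356 = 0.013004 ≈ 0.0130


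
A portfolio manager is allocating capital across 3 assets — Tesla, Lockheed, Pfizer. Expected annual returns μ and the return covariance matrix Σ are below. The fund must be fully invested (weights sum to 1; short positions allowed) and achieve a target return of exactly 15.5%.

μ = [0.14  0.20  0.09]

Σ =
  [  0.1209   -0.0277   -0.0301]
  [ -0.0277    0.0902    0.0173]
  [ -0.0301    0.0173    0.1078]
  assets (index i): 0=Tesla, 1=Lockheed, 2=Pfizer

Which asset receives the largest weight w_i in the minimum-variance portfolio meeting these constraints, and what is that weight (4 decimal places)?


u=Σ⁻¹μ = [2.0061  2.6473  0.9702]
v=Σ⁻¹𝟙 = [14.0718  13.2840  11.0737]
a=μᵀu=0.897616  b=𝟙ᵀu=5.623489  c=𝟙ᵀv=38.429559  D=ac−b²=2.871360
λ₁=(c·0.155−b)/D = (38.429559·0.155−5.623489)/2.871360 = 0.116005
λ₂=(a−b·0.155)/D = (0.897616−5.623489·0.155)/2.871360 = 0.009046
w* = 0.116005·u + 0.009046·v:
  w_0 = 0.116005·2.0061 + 0.009046·14.0718 = 0.3600  (Tesla)
  w_1 = 0.116005·2.6473 + 0.009046·13.2840 = 0.4273  (Lockheed)
  w_2 = 0.116005·0.9702 + 0.009046·11.0737 = 0.2127  (Pfizer)
Σw_i=1.0000  μᵀw=0.1550
σ²=wᵀΣw=λ₁·μ_p+λ₂ = 0.116005·0.155 + 0.009046 = 0.027027 ≈ 0.0270

Lockheed (0.4273)


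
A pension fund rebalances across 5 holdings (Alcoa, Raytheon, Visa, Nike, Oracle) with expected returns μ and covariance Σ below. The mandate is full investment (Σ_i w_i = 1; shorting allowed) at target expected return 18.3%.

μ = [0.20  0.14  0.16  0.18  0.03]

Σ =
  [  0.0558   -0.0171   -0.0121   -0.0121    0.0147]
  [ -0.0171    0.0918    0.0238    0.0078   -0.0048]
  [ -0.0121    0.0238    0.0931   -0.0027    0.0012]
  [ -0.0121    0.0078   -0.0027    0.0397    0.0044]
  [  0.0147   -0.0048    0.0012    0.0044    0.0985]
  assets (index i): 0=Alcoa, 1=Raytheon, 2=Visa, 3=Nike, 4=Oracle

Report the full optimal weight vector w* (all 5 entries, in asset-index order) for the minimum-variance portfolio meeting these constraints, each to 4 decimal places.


0.3733  0.1033  0.1475  0.3933  -0.0174

u=Σ⁻¹μ = [6.1507  1.4792  2.3356  6.3716  -0.8543]
v=Σ⁻¹𝟙 = [29.7837  10.6027  12.7859  32.5415  4.6147]
a=μᵀu=2.932185  b=𝟙ᵀu=15.482774  c=𝟙ᵀv=90.328476  D=ac−b²=25.143540
λ₁=(c·0.183−b)/D = (90.328476·0.183−15.482774)/25.143540 = 0.041654
λ₂=(a−b·0.183)/D = (2.932185−15.482774·0.183)/25.143540 = 0.003931
w* = 0.041654·u + 0.003931·v:
  w_0 = 0.041654·6.1507 + 0.003931·29.7837 = 0.3733  (Alcoa)
  w_1 = 0.041654·1.4792 + 0.003931·10.6027 = 0.1033  (Raytheon)
  w_2 = 0.041654·2.3356 + 0.003931·12.7859 = 0.1475  (Visa)
  w_3 = 0.041654·6.3716 + 0.003931·32.5415 = 0.3933  (Nike)
  w_4 = 0.041654·-0.8543 + 0.003931·4.6147 = -0.0174  (Oracle)
Σw_i=1.0000  μᵀw=0.1830
σ²=wᵀΣw=λ₁·μ_p+λ₂ = 0.041654·0.183 + 0.003931 = 0.011554 ≈ 0.0116


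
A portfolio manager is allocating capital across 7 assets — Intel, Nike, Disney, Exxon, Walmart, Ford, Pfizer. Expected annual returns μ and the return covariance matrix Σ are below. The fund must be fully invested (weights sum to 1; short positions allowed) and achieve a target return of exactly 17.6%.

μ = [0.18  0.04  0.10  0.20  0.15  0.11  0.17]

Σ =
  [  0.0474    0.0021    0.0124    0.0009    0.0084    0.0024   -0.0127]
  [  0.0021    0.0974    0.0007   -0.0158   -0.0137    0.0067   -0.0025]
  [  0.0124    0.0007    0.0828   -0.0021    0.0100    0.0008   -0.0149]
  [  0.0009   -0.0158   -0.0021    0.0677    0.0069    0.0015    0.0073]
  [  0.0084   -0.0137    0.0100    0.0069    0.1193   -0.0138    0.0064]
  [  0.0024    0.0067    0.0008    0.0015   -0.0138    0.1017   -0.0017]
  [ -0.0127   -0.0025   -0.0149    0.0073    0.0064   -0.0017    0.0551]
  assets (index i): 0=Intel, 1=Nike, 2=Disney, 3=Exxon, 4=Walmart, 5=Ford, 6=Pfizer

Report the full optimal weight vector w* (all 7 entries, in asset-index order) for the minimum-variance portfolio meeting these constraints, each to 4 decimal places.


0.3722  -0.0167  0.0421  0.2155  0.0329  0.0459  0.3081

g=Σ⁻¹μ = [4.2913  0.8631  1.2598  2.6055  0.7003  1.0380  4.0597]
h=Σ⁻¹𝟙 = [22.0426  12.8895  12.6789  14.3559  6.1687  9.4055  24.9145]
a=μᵀg=2.363415  b=𝟙ᵀg=14.817698  c=𝟙ᵀh=102.455664  D=ac−b²=22.581065
λ₁=(c·0.176−b)/D = (102.455664·0.176−14.817698)/22.581065 = 0.142354
λ₂=(a−b·0.176)/D = (2.363415−14.817698·0.176)/22.581065 = -0.010828
w* = 0.142354·g + -0.010828·h:
  w_0 = 0.142354·4.2913 + -0.010828·22.0426 = 0.3722  (Intel)
  w_1 = 0.142354·0.8631 + -0.010828·12.8895 = -0.0167  (Nike)
  w_2 = 0.142354·1.2598 + -0.010828·12.6789 = 0.0421  (Disney)
  w_3 = 0.142354·2.6055 + -0.010828·14.3559 = 0.2155  (Exxon)
  w_4 = 0.142354·0.7003 + -0.010828·6.1687 = 0.0329  (Walmart)
  w_5 = 0.142354·1.0380 + -0.010828·9.4055 = 0.0459  (Ford)
  w_6 = 0.142354·4.0597 + -0.010828·24.9145 = 0.3081  (Pfizer)
Σw_i=1.0000  μᵀw=0.1760
σ²=wᵀΣw=λ₁·μ_p+λ₂ = 0.142354·0.176 + -0.010828 = 0.014227 ≈ 0.0142


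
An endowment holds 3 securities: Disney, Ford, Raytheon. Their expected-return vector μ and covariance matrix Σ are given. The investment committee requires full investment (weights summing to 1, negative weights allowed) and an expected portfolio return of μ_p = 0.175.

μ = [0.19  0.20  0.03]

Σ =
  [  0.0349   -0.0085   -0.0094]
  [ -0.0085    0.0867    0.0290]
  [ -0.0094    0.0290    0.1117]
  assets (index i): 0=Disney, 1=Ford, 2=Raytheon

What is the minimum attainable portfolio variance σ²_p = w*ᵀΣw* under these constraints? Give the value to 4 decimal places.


u=Σ⁻¹μ = [6.1595  2.8992  0.0342]
v=Σ⁻¹𝟙 = [33.9074  11.9468  8.7043]
a=μᵀu=1.751169  b=𝟙ᵀu=9.092897  c=𝟙ᵀv=54.558524  D=ac−b²=12.860435
λ₁=(c·0.175−b)/D = (54.558524·0.175−9.092897)/12.860435 = 0.035368
λ₂=(a−b·0.175)/D = (1.751169−9.092897·0.175)/12.860435 = 0.012434
w* = 0.035368·u + 0.012434·v:
  w_0 = 0.035368·6.1595 + 0.012434·33.9074 = 0.6395  (Disney)
  w_1 = 0.035368·2.8992 + 0.012434·11.9468 = 0.2511  (Ford)
  w_2 = 0.035368·0.0342 + 0.012434·8.7043 = 0.1094  (Raytheon)
Σw_i=1.0000  μᵀw=0.1750
σ²=wᵀΣw=λ₁·μ_p+λ₂ = 0.035368·0.175 + 0.012434 = 0.018624 ≈ 0.0186

0.0186


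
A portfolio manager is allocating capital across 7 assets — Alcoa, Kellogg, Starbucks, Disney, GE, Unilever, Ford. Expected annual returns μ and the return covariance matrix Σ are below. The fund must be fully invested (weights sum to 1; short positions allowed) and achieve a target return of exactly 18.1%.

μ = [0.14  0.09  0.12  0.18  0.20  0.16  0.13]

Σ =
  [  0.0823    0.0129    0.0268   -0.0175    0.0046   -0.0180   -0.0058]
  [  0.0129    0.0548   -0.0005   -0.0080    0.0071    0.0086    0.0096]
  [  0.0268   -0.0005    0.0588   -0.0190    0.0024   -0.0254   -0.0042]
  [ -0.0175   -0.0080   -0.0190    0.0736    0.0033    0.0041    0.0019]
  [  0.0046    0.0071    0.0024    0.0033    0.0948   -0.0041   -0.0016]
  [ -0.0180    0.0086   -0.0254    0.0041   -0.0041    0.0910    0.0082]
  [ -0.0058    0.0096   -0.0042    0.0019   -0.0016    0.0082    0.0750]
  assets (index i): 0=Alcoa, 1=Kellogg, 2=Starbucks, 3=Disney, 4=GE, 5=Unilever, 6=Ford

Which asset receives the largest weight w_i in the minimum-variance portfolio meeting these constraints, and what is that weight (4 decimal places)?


x=Σ⁻¹μ = [1.7756  0.8140  3.6700  3.6194  1.8934  2.8340  1.6108]
y=Σ⁻¹𝟙 = [9.9808  13.5868  28.2136  23.0455  8.4980  17.8543  11.5914]
a=μᵀx=2.455249  b=𝟙ᵀx=16.217105  c=𝟙ᵀy=112.770363  D=ac−b²=13.884800
λ₁=(c·0.181−b)/D = (112.770363·0.181−16.217105)/13.884800 = 0.302081
λ₂=(a−b·0.181)/D = (2.455249−16.217105·0.181)/13.884800 = -0.034574
w* = 0.302081·x + -0.034574·y:
  w_0 = 0.302081·1.7756 + -0.034574·9.9808 = 0.1913  (Alcoa)
  w_1 = 0.302081·0.8140 + -0.034574·13.5868 = -0.2239  (Kellogg)
  w_2 = 0.302081·3.6700 + -0.034574·28.2136 = 0.1332  (Starbucks)
  w_3 = 0.302081·3.6194 + -0.034574·23.0455 = 0.2966  (Disney)
  w_4 = 0.302081·1.8934 + -0.034574·8.4980 = 0.2782  (GE)
  w_5 = 0.302081·2.8340 + -0.034574·17.8543 = 0.2388  (Unilever)
  w_6 = 0.302081·1.6108 + -0.034574·11.5914 = 0.0858  (Ford)
Σw_i=1.0000  μᵀw=0.1810
σ²=wᵀΣw=λ₁·μ_p+λ₂ = 0.302081·0.181 + -0.034574 = 0.020103 ≈ 0.0201

Disney (0.2966)


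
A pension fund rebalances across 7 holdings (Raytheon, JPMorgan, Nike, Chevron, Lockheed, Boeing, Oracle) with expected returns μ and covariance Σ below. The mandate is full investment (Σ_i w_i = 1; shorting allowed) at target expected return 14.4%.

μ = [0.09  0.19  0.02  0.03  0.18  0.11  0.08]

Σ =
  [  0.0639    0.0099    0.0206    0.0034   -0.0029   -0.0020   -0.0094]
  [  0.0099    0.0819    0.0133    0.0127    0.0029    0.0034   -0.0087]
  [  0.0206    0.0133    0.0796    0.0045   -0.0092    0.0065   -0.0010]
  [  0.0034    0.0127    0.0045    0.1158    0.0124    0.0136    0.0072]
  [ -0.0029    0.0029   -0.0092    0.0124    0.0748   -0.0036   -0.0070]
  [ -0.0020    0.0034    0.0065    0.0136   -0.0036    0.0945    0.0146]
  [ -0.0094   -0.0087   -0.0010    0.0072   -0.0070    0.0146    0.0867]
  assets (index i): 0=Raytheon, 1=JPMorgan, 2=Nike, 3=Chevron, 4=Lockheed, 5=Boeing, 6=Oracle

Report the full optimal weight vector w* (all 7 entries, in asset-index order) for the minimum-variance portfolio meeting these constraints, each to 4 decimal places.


0.1903  0.2434  0.0028  -0.0377  0.2974  0.1289  0.1750

x=Σ⁻¹μ = [1.5257  2.2675  -0.2630  -0.5184  2.6132  1.0934  1.3826]
y=Σ⁻¹𝟙 = [14.3013  9.1488  8.4796  3.4108  15.7156  7.9563  13.7462]
a=μᵀx=1.248592  b=𝟙ᵀx=8.101001  c=𝟙ᵀy=72.758667  D=ac−b²=25.219688
λ₁=(c·0.144−b)/D = (72.758667·0.144−8.101001)/25.219688 = 0.094222
λ₂=(a−b·0.144)/D = (1.248592−8.101001·0.144)/25.219688 = 0.003253
w* = 0.094222·x + 0.003253·y:
  w_0 = 0.094222·1.5257 + 0.003253·14.3013 = 0.1903  (Raytheon)
  w_1 = 0.094222·2.2675 + 0.003253·9.1488 = 0.2434  (JPMorgan)
  w_2 = 0.094222·-0.2630 + 0.003253·8.4796 = 0.0028  (Nike)
  w_3 = 0.094222·-0.5184 + 0.003253·3.4108 = -0.0377  (Chevron)
  w_4 = 0.094222·2.6132 + 0.003253·15.7156 = 0.2974  (Lockheed)
  w_5 = 0.094222·1.0934 + 0.003253·7.9563 = 0.1289  (Boeing)
  w_6 = 0.094222·1.3826 + 0.003253·13.7462 = 0.1750  (Oracle)
Σw_i=1.0000  μᵀw=0.1440
σ²=wᵀΣw=λ₁·μ_p+λ₂ = 0.094222·0.144 + 0.003253 = 0.016821 ≈ 0.0168


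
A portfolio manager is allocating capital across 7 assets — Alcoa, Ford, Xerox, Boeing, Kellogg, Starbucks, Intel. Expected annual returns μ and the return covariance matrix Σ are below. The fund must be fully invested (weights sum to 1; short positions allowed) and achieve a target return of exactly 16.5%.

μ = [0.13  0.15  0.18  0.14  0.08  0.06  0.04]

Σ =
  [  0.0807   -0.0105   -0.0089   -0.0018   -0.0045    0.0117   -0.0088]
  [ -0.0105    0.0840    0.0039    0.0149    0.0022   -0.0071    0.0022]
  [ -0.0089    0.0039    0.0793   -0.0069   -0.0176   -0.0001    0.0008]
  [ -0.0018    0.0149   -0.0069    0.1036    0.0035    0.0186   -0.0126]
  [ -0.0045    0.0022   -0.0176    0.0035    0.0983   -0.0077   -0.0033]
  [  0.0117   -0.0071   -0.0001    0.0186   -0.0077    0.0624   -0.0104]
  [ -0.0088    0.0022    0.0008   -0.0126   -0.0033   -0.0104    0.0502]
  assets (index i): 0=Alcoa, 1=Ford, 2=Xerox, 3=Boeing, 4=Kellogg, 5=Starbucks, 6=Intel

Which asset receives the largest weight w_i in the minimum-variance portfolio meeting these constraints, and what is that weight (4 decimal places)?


u=Σ⁻¹μ = [2.3303  1.6862  2.8761  1.3563  1.4669  0.7784  1.6837]
v=Σ⁻¹𝟙 = [17.5976  11.9895  18.0810  9.1877  16.0344  18.2479  29.3322]
a=μᵀu=1.494844  b=𝟙ᵀu=12.177872  c=𝟙ᵀv=120.470214  D=ac−b²=31.783580
λ₁=(c·0.165−b)/D = (120.470214·0.165−12.177872)/31.783580 = 0.242254
λ₂=(a−b·0.165)/D = (1.494844−12.177872·0.165)/31.783580 = -0.016188
w* = 0.242254·u + -0.016188·v:
  w_0 = 0.242254·2.3303 + -0.016188·17.5976 = 0.2797  (Alcoa)
  w_1 = 0.242254·1.6862 + -0.016188·11.9895 = 0.2144  (Ford)
  w_2 = 0.242254·2.8761 + -0.016188·18.0810 = 0.4040  (Xerox)
  w_3 = 0.242254·1.3563 + -0.016188·9.1877 = 0.1799  (Boeing)
  w_4 = 0.242254·1.4669 + -0.016188·16.0344 = 0.0958  (Kellogg)
  w_5 = 0.242254·0.7784 + -0.016188·18.2479 = -0.1068  (Starbucks)
  w_6 = 0.242254·1.6837 + -0.016188·29.3322 = -0.0669  (Intel)
Σw_i=1.0000  μᵀw=0.1650
σ²=wᵀΣw=λ₁·μ_p+λ₂ = 0.242254·0.165 + -0.016188 = 0.023784 ≈ 0.0238

Xerox (0.4040)


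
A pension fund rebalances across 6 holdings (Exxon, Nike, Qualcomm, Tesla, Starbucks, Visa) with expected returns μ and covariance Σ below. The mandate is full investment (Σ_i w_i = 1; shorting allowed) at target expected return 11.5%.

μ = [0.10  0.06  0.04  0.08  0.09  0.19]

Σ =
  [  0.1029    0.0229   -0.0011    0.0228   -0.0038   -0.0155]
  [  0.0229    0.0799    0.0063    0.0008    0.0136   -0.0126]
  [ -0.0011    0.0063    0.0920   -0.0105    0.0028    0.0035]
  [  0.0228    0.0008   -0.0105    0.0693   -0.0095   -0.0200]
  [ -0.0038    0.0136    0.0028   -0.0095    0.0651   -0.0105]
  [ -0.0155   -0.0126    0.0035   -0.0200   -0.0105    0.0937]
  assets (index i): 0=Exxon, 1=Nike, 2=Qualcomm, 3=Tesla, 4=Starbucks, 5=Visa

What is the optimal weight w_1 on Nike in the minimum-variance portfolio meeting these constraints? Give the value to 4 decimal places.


p=Σ⁻¹μ = [0.9197  0.5353  0.4683  2.0376  2.0695  2.9012]
q=Σ⁻¹𝟙 = [6.5220  9.2391  11.5126  22.2589  19.7136  19.5238]
a=μᵀp=1.043302  b=𝟙ᵀp=8.931516  c=𝟙ᵀq=88.770053  D=ac−b²=12.841948
λ₁=(c·0.115−b)/D = (88.770053·0.115−8.931516)/12.841948 = 0.099443
λ₂=(a−b·0.115)/D = (1.043302−8.931516·0.115)/12.841948 = 0.001260
w* = 0.099443·p + 0.001260·q:
  w_0 = 0.099443·0.9197 + 0.001260·6.5220 = 0.0997  (Exxon)
  w_1 = 0.099443·0.5353 + 0.001260·9.2391 = 0.0649  (Nike)
  w_2 = 0.099443·0.4683 + 0.001260·11.5126 = 0.0611  (Qualcomm)
  w_3 = 0.099443·2.0376 + 0.001260·22.2589 = 0.2307  (Tesla)
  w_4 = 0.099443·2.0695 + 0.001260·19.7136 = 0.2306  (Starbucks)
  w_5 = 0.099443·2.9012 + 0.001260·19.5238 = 0.3131  (Visa)
Σw_i=1.0000  μᵀw=0.1150
σ²=wᵀΣw=λ₁·μ_p+λ₂ = 0.099443·0.115 + 0.001260 = 0.012696 ≈ 0.0127

0.0649


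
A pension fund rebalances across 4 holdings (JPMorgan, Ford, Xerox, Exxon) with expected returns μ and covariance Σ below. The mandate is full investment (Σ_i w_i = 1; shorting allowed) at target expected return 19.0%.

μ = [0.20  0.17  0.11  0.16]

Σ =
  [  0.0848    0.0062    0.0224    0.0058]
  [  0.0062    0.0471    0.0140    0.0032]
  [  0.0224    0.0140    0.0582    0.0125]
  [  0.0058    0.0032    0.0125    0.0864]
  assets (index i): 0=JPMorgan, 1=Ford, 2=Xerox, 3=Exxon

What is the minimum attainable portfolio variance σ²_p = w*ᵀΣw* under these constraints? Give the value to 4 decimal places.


g=Σ⁻¹μ = [2.0144  3.2378  -0.0073  1.5978]
h=Σ⁻¹𝟙 = [7.7716  17.1808  8.0719  9.2482]
a=μᵀg=1.208146  b=𝟙ᵀg=6.842675  c=𝟙ᵀh=42.272481  D=ac−b²=4.249141
λ₁=(c·0.190−b)/D = (42.272481·0.190−6.842675)/4.249141 = 0.279844
λ₂=(a−b·0.190)/D = (1.208146−6.842675·0.190)/4.249141 = -0.021642
w* = 0.279844·g + -0.021642·h:
  w_0 = 0.279844·2.0144 + -0.021642·7.7716 = 0.3955  (JPMorgan)
  w_1 = 0.279844·3.2378 + -0.021642·17.1808 = 0.5342  (Ford)
  w_2 = 0.279844·-0.0073 + -0.021642·8.0719 = -0.1767  (Xerox)
  w_3 = 0.279844·1.5978 + -0.021642·9.2482 = 0.2470  (Exxon)
Σw_i=1.0000  μᵀw=0.1900
σ²=wᵀΣw=λ₁·μ_p+λ₂ = 0.279844·0.190 + -0.021642 = 0.031528 ≈ 0.0315

0.0315


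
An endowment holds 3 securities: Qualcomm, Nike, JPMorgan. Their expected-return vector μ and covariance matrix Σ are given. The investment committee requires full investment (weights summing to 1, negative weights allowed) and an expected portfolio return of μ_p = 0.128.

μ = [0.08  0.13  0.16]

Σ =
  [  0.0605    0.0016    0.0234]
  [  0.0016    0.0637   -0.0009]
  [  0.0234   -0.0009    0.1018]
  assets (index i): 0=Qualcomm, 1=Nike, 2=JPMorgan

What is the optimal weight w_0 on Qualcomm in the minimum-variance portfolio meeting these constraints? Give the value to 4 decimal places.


0.2222

p=Σ⁻¹μ = [0.7172  2.0429  1.4249]
q=Σ⁻¹𝟙 = [13.4650  15.4574  6.8647]
a=μᵀp=0.550942  b=𝟙ᵀp=4.185017  c=𝟙ᵀq=35.787118  D=ac−b²=2.202258
λ₁=(c·0.128−b)/D = (35.787118·0.128−4.185017)/2.202258 = 0.179695
λ₂=(a−b·0.128)/D = (0.550942−4.185017·0.128)/2.202258 = 0.006929
w* = 0.179695·p + 0.006929·q:
  w_0 = 0.179695·0.7172 + 0.006929·13.4650 = 0.2222  (Qualcomm)
  w_1 = 0.179695·2.0429 + 0.006929·15.4574 = 0.4742  (Nike)
  w_2 = 0.179695·1.4249 + 0.006929·6.8647 = 0.3036  (JPMorgan)
Σw_i=1.0000  μᵀw=0.1280
σ²=wᵀΣw=λ₁·μ_p+λ₂ = 0.179695·0.128 + 0.006929 = 0.029930 ≈ 0.0299


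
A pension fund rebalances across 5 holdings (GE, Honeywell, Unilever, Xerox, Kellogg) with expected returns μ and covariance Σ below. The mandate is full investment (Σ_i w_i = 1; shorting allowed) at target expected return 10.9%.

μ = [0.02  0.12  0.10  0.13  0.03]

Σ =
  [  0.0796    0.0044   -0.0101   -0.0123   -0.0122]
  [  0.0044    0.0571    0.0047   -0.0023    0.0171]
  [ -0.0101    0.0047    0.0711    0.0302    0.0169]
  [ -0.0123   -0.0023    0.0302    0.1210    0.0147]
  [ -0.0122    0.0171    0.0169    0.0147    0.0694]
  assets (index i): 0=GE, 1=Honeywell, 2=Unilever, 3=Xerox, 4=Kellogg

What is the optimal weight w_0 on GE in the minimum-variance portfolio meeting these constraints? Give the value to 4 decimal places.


x=Σ⁻¹μ = [0.3318  2.1793  1.0222  0.9548  -0.4976]
y=Σ⁻¹𝟙 = [15.7126  12.6465  10.3710  6.2743  10.2008]
a=μᵀx=0.479582  b=𝟙ᵀx=3.990631  c=𝟙ᵀy=55.205366  D=ac−b²=10.550369
λ₁=(c·0.109−b)/D = (55.205366·0.109−3.990631)/10.550369 = 0.192103
λ₂=(a−b·0.109)/D = (0.479582−3.990631·0.109)/10.550369 = 0.004228
w* = 0.192103·x + 0.004228·y:
  w_0 = 0.192103·0.3318 + 0.004228·15.7126 = 0.1302  (GE)
  w_1 = 0.192103·2.1793 + 0.004228·12.6465 = 0.4721  (Honeywell)
  w_2 = 0.192103·1.0222 + 0.004228·10.3710 = 0.2402  (Unilever)
  w_3 = 0.192103·0.9548 + 0.004228·6.2743 = 0.2100  (Xerox)
  w_4 = 0.192103·-0.4976 + 0.004228·10.2008 = -0.0525  (Kellogg)
Σw_i=1.0000  μᵀw=0.1090
σ²=wᵀΣw=λ₁·μ_p+λ₂ = 0.192103·0.109 + 0.004228 = 0.025167 ≈ 0.0252

0.1302


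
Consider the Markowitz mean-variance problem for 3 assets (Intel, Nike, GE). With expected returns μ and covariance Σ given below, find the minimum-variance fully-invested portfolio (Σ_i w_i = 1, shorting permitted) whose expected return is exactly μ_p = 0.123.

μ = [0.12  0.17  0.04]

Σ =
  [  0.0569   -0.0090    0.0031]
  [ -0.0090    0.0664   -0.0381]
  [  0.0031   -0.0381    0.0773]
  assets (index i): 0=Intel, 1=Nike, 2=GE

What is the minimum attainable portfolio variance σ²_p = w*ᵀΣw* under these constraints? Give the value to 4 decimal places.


g=Σ⁻¹μ = [2.6647  4.4020  2.5803]
h=Σ⁻¹𝟙 = [21.4761  34.7190  29.1878]
a=μᵀg=1.171301  b=𝟙ᵀg=9.646867  c=𝟙ᵀh=85.382851  D=ac−b²=6.946980
λ₁=(c·0.123−b)/D = (85.382851·0.123−9.646867)/6.946980 = 0.123107
λ₂=(a−b·0.123)/D = (1.171301−9.646867·0.123)/6.946980 = -0.002197
w* = 0.123107·g + -0.002197·h:
  w_0 = 0.123107·2.6647 + -0.002197·21.4761 = 0.2809  (Intel)
  w_1 = 0.123107·4.4020 + -0.002197·34.7190 = 0.4656  (Nike)
  w_2 = 0.123107·2.5803 + -0.002197·29.1878 = 0.2535  (GE)
Σw_i=1.0000  μᵀw=0.1230
σ²=wᵀΣw=λ₁·μ_p+λ₂ = 0.123107·0.123 + -0.002197 = 0.012945 ≈ 0.0129

0.0129


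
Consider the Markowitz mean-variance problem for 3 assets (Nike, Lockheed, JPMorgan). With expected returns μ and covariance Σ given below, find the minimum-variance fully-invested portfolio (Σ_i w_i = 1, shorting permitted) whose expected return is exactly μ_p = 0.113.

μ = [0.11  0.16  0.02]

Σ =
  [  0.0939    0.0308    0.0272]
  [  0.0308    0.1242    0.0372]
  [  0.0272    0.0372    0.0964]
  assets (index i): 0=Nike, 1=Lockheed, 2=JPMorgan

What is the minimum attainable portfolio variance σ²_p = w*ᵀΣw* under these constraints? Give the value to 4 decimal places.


g=Σ⁻¹μ = [0.9241  1.2155  -0.5223]
h=Σ⁻¹𝟙 = [7.3277  4.2362  6.6712]
a=μᵀg=0.285685  b=𝟙ᵀg=1.617265  c=𝟙ᵀh=18.235065  D=ac−b²=2.593945
λ₁=(c·0.113−b)/D = (18.235065·0.113−1.617265)/2.593945 = 0.170897
λ₂=(a−b·0.113)/D = (0.285685−1.617265·0.113)/2.593945 = 0.039683
w* = 0.170897·g + 0.039683·h:
  w_0 = 0.170897·0.9241 + 0.039683·7.3277 = 0.4487  (Nike)
  w_1 = 0.170897·1.2155 + 0.039683·4.2362 = 0.3758  (Lockheed)
  w_2 = 0.170897·-0.5223 + 0.039683·6.6712 = 0.1755  (JPMorgan)
Σw_i=1.0000  μᵀw=0.1130
σ²=wᵀΣw=λ₁·μ_p+λ₂ = 0.170897·0.113 + 0.039683 = 0.058994 ≈ 0.0590

0.0590


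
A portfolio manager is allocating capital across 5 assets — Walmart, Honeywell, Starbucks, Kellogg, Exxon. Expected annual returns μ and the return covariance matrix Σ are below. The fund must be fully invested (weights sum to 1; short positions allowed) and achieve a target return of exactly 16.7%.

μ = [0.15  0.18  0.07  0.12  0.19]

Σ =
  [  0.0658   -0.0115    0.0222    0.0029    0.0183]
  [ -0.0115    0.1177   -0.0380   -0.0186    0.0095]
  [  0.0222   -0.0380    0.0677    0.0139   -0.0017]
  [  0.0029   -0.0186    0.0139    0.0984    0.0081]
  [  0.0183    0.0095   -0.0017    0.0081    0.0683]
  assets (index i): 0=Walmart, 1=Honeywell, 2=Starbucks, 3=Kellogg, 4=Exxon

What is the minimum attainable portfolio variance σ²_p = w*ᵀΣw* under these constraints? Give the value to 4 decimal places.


0.0251

u=Σ⁻¹μ = [1.5384  2.2223  1.5775  1.2104  1.9563]
v=Σ⁻¹𝟙 = [8.4330  16.3385  19.4694  9.4726  9.4704]
a=μᵀu=1.258134  b=𝟙ᵀu=8.504832  c=𝟙ᵀv=63.183947  D=ac−b²=7.161689
λ₁=(c·0.167−b)/D = (63.183947·0.167−8.504832)/7.161689 = 0.285811
λ₂=(a−b·0.167)/D = (1.258134−8.504832·0.167)/7.161689 = -0.022645
w* = 0.285811·u + -0.022645·v:
  w_0 = 0.285811·1.5384 + -0.022645·8.4330 = 0.2487  (Walmart)
  w_1 = 0.285811·2.2223 + -0.022645·16.3385 = 0.2652  (Honeywell)
  w_2 = 0.285811·1.5775 + -0.022645·19.4694 = 0.0100  (Starbucks)
  w_3 = 0.285811·1.2104 + -0.022645·9.4726 = 0.1314  (Kellogg)
  w_4 = 0.285811·1.9563 + -0.022645·9.4704 = 0.3447  (Exxon)
Σw_i=1.0000  μᵀw=0.1670
σ²=wᵀΣw=λ₁·μ_p+λ₂ = 0.285811·0.167 + -0.022645 = 0.025086 ≈ 0.0251


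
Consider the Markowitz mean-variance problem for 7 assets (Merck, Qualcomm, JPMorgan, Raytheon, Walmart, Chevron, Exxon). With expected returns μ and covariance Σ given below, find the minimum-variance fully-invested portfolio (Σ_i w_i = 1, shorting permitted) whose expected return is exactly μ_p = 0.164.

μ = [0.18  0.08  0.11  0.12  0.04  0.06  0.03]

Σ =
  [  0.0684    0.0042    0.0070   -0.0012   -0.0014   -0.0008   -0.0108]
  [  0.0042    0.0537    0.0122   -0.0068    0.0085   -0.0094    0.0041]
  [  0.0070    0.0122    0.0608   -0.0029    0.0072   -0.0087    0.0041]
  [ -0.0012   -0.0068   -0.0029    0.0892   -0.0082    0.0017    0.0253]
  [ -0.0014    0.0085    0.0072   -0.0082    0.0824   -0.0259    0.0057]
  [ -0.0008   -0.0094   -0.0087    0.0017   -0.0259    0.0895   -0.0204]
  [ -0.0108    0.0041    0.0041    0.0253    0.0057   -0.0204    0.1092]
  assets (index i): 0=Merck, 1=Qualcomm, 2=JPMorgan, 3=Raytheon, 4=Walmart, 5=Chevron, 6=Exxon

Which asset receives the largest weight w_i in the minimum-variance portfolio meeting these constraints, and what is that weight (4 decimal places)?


Merck (0.5710)

u=Σ⁻¹μ = [2.5104  1.2308  1.4074  1.4931  0.7919  1.2200  0.2646]
v=Σ⁻¹𝟙 = [14.7092  16.3911  12.3794  11.3640  16.6919  21.1172  9.9729]
a=μᵀu=0.997144  b=𝟙ᵀu=8.918255  c=𝟙ᵀv=102.625716  D=ac−b²=22.797301
λ₁=(c·0.164−b)/D = (102.625716·0.164−8.918255)/22.797301 = 0.347075
λ₂=(a−b·0.164)/D = (0.997144−8.918255·0.164)/22.797301 = -0.020417
w* = 0.347075·u + -0.020417·v:
  w_0 = 0.347075·2.5104 + -0.020417·14.7092 = 0.5710  (Merck)
  w_1 = 0.347075·1.2308 + -0.020417·16.3911 = 0.0925  (Qualcomm)
  w_2 = 0.347075·1.4074 + -0.020417·12.3794 = 0.2357  (JPMorgan)
  w_3 = 0.347075·1.4931 + -0.020417·11.3640 = 0.2862  (Raytheon)
  w_4 = 0.347075·0.7919 + -0.020417·16.6919 = -0.0659  (Walmart)
  w_5 = 0.347075·1.2200 + -0.020417·21.1172 = -0.0077  (Chevron)
  w_6 = 0.347075·0.2646 + -0.020417·9.9729 = -0.1118  (Exxon)
Σw_i=1.0000  μᵀw=0.1640
σ²=wᵀΣw=λ₁·μ_p+λ₂ = 0.347075·0.164 + -0.020417 = 0.036503 ≈ 0.0365


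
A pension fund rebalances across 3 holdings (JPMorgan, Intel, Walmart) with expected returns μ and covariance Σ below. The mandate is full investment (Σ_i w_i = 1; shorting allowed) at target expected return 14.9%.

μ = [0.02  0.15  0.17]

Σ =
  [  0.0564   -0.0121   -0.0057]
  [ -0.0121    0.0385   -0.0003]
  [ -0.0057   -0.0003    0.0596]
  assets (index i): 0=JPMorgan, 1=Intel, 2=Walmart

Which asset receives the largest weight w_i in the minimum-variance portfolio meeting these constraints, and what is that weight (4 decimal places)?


u=Σ⁻¹μ = [1.6102  4.4258  3.0286]
v=Σ⁻¹𝟙 = [27.1413  34.6565  19.5487]
a=μᵀu=1.210934  b=𝟙ᵀu=9.064579  c=𝟙ᵀv=81.346517  D=ac−b²=16.338688
λ₁=(c·0.149−b)/D = (81.346517·0.149−9.064579)/16.338688 = 0.187044
λ₂=(a−b·0.149)/D = (1.210934−9.064579·0.149)/16.338688 = -0.008550
w* = 0.187044·u + -0.008550·v:
  w_0 = 0.187044·1.6102 + -0.008550·27.1413 = 0.0691  (JPMorgan)
  w_1 = 0.187044·4.4258 + -0.008550·34.6565 = 0.5315  (Intel)
  w_2 = 0.187044·3.0286 + -0.008550·19.5487 = 0.3994  (Walmart)
Σw_i=1.0000  μᵀw=0.1490
σ²=wᵀΣw=λ₁·μ_p+λ₂ = 0.187044·0.149 + -0.008550 = 0.019320 ≈ 0.0193

Intel (0.5315)


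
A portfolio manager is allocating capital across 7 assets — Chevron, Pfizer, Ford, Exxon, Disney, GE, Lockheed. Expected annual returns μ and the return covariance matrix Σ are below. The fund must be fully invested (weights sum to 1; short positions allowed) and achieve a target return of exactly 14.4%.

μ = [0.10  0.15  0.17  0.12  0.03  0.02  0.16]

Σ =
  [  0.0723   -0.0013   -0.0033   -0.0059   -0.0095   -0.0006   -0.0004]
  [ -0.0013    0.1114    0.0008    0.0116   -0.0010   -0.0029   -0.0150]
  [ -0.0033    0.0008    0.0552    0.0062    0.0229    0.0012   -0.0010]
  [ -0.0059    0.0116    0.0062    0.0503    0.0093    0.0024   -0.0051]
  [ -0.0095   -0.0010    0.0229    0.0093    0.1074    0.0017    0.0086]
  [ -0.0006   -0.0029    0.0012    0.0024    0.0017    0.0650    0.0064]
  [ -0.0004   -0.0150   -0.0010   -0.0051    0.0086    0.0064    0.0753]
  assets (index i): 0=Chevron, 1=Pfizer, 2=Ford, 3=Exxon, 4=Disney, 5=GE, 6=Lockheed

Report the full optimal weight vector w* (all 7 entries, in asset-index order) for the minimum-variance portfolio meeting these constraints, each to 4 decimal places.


p=Σ⁻¹μ = [1.6681  1.4665  3.2283  2.2402  -0.6576  -0.0020  2.6957]
q=Σ⁻¹𝟙 = [16.9601  9.6262  15.0016  17.8043  4.7459  13.4344  15.0091]
a=μᵀp=1.615970  b=𝟙ᵀp=10.639248  c=𝟙ᵀq=92.581606  D=ac−b²=36.415526
λ₁=(c·0.144−b)/D = (92.581606·0.144−10.639248)/36.415526 = 0.073938
λ₂=(a−b·0.144)/D = (1.615970−10.639248·0.144)/36.415526 = 0.002304
w* = 0.073938·p + 0.002304·q:
  w_0 = 0.073938·1.6681 + 0.002304·16.9601 = 0.1624  (Chevron)
  w_1 = 0.073938·1.4665 + 0.002304·9.6262 = 0.1306  (Pfizer)
  w_2 = 0.073938·3.2283 + 0.002304·15.0016 = 0.2733  (Ford)
  w_3 = 0.073938·2.2402 + 0.002304·17.8043 = 0.2067  (Exxon)
  w_4 = 0.073938·-0.6576 + 0.002304·4.7459 = -0.0377  (Disney)
  w_5 = 0.073938·-0.0020 + 0.002304·13.4344 = 0.0308  (GE)
  w_6 = 0.073938·2.6957 + 0.002304·15.0091 = 0.2339  (Lockheed)
Σw_i=1.0000  μᵀw=0.1440
σ²=wᵀΣw=λ₁·μ_p+λ₂ = 0.073938·0.144 + 0.002304 = 0.012952 ≈ 0.0130

0.1624  0.1306  0.2733  0.2067  -0.0377  0.0308  0.2339


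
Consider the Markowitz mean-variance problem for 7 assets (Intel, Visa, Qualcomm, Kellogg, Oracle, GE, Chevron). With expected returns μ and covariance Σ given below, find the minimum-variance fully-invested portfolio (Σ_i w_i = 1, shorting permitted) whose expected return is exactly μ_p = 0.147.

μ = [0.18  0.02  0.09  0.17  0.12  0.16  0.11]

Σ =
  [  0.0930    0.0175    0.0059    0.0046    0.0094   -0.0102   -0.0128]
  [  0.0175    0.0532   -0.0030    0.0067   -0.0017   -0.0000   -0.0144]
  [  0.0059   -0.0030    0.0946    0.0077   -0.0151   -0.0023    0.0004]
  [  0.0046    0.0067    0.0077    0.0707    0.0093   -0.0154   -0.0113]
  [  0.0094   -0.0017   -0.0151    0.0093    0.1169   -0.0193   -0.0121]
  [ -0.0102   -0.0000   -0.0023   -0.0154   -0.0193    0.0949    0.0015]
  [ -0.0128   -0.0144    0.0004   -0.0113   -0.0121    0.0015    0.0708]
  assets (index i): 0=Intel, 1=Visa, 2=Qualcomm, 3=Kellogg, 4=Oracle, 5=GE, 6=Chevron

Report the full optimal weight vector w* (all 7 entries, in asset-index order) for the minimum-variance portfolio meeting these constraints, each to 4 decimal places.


p=Σ⁻¹μ = [2.2310  0.0737  0.8559  2.9744  1.4369  2.6798  2.6307]
q=Σ⁻¹𝟙 = [8.9851  21.5988  11.8882  16.0046  13.7288  16.7913  24.6195]
a=μᵀp=1.876279  b=𝟙ᵀp=12.882224  c=𝟙ᵀq=113.616291  D=ac−b²=47.224222
λ₁=(c·0.147−b)/D = (113.616291·0.147−12.882224)/47.224222 = 0.080877
λ₂=(a−b·0.147)/D = (1.876279−12.882224·0.147)/47.224222 = -0.000369
w* = 0.080877·p + -0.000369·q:
  w_0 = 0.080877·2.2310 + -0.000369·8.9851 = 0.1771  (Intel)
  w_1 = 0.080877·0.0737 + -0.000369·21.5988 = -0.0020  (Visa)
  w_2 = 0.080877·0.8559 + -0.000369·11.8882 = 0.0648  (Qualcomm)
  w_3 = 0.080877·2.9744 + -0.000369·16.0046 = 0.2347  (Kellogg)
  w_4 = 0.080877·1.4369 + -0.000369·13.7288 = 0.1111  (Oracle)
  w_5 = 0.080877·2.6798 + -0.000369·16.7913 = 0.2105  (GE)
  w_6 = 0.080877·2.6307 + -0.000369·24.6195 = 0.2037  (Chevron)
Σw_i=1.0000  μᵀw=0.1470
σ²=wᵀΣw=λ₁·μ_p+λ₂ = 0.080877·0.147 + -0.000369 = 0.011520 ≈ 0.0115

0.1771  -0.0020  0.0648  0.2347  0.1111  0.2105  0.2037


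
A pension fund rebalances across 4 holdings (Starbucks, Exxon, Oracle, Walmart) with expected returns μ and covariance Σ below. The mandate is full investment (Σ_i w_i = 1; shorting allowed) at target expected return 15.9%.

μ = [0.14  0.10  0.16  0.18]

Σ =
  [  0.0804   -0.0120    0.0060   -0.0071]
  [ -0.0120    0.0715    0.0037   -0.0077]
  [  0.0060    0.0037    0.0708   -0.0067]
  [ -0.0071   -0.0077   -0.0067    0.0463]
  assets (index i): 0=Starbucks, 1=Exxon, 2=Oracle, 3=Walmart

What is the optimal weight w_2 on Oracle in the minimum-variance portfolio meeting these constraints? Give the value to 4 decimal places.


p=Σ⁻¹μ = [2.3270  2.1982  2.4172  4.9599]
q=Σ⁻¹𝟙 = [16.8308  19.2355  14.4819  29.4739]
a=μᵀp=1.825128  b=𝟙ᵀp=11.902266  c=𝟙ᵀq=80.022082  D=ac−b²=4.386618
λ₁=(c·0.159−b)/D = (80.022082·0.159−11.902266)/4.386618 = 0.187216
λ₂=(a−b·0.159)/D = (1.825128−11.902266·0.159)/4.386618 = -0.015349
w* = 0.187216·p + -0.015349·q:
  w_0 = 0.187216·2.3270 + -0.015349·16.8308 = 0.1773  (Starbucks)
  w_1 = 0.187216·2.1982 + -0.015349·19.2355 = 0.1163  (Exxon)
  w_2 = 0.187216·2.4172 + -0.015349·14.4819 = 0.2302  (Oracle)
  w_3 = 0.187216·4.9599 + -0.015349·29.4739 = 0.4762  (Walmart)
Σw_i=1.0000  μᵀw=0.1590
σ²=wᵀΣw=λ₁·μ_p+λ₂ = 0.187216·0.159 + -0.015349 = 0.014418 ≈ 0.0144

0.2302


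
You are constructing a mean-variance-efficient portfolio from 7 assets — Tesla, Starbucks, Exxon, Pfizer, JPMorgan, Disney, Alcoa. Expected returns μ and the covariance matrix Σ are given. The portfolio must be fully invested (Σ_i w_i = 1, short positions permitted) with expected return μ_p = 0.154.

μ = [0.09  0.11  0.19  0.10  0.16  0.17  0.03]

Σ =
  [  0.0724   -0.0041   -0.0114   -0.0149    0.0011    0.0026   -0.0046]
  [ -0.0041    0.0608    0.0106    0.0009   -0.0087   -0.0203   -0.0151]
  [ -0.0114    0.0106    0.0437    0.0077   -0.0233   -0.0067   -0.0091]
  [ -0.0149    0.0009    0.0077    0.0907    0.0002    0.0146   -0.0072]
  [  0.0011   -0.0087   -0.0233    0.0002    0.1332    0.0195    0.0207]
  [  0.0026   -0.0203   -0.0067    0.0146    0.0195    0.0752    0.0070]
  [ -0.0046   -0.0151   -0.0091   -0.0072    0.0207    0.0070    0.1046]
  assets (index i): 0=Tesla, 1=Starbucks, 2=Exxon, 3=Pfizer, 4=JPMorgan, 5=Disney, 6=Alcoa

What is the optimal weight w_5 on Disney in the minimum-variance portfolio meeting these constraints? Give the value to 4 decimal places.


p=Σ⁻¹μ = [2.3371  2.2680  5.8467  0.5943  1.8516  2.6502  0.7228]
q=Σ⁻¹𝟙 = [22.4739  22.3498  32.1233  10.3852  9.8950  15.5039  14.2887]
a=μᵀp=2.398587  b=𝟙ᵀp=16.270600  c=𝟙ᵀq=127.019865  D=ac−b²=39.935794
λ₁=(c·0.154−b)/D = (127.019865·0.154−16.270600)/39.935794 = 0.082394
λ₂=(a−b·0.154)/D = (2.398587−16.270600·0.154)/39.935794 = -0.002681
w* = 0.082394·p + -0.002681·q:
  w_0 = 0.082394·2.3371 + -0.002681·22.4739 = 0.1323  (Tesla)
  w_1 = 0.082394·2.2680 + -0.002681·22.3498 = 0.1269  (Starbucks)
  w_2 = 0.082394·5.8467 + -0.002681·32.1233 = 0.3956  (Exxon)
  w_3 = 0.082394·0.5943 + -0.002681·10.3852 = 0.0211  (Pfizer)
  w_4 = 0.082394·1.8516 + -0.002681·9.8950 = 0.1260  (JPMorgan)
  w_5 = 0.082394·2.6502 + -0.002681·15.5039 = 0.1768  (Disney)
  w_6 = 0.082394·0.7228 + -0.002681·14.2887 = 0.0212  (Alcoa)
Σw_i=1.0000  μᵀw=0.1540
σ²=wᵀΣw=λ₁·μ_p+λ₂ = 0.082394·0.154 + -0.002681 = 0.010007 ≈ 0.0100

0.1768


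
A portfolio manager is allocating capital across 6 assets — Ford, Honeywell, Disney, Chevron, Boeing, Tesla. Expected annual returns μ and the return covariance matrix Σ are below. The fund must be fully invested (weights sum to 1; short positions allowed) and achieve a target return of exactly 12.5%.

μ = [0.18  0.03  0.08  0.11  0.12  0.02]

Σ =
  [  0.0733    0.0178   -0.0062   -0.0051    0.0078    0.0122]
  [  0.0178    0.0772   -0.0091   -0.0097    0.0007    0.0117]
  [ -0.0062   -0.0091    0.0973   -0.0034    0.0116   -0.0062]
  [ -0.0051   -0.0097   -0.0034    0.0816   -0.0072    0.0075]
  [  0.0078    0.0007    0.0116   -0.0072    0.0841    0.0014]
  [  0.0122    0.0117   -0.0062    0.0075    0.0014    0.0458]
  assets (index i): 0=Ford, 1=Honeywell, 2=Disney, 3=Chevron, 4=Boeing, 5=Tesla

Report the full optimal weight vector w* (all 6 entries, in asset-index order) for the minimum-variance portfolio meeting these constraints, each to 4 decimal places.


0.3355  0.0675  0.1521  0.2575  0.1834  0.0040

p=Σ⁻¹μ = [2.5575  0.1825  0.8855  1.7193  1.2214  -0.4902]
q=Σ⁻¹𝟙 = [9.1842  11.6284  12.2119  14.2031  10.2167  15.4320]
a=μᵀp=0.862543  b=𝟙ᵀp=6.075949  c=𝟙ᵀq=72.876352  D=ac−b²=25.941832
λ₁=(c·0.125−b)/D = (72.876352·0.125−6.075949)/25.941832 = 0.116938
λ₂=(a−b·0.125)/D = (0.862543−6.075949·0.125)/25.941832 = 0.003972
w* = 0.116938·p + 0.003972·q:
  w_0 = 0.116938·2.5575 + 0.003972·9.1842 = 0.3355  (Ford)
  w_1 = 0.116938·0.1825 + 0.003972·11.6284 = 0.0675  (Honeywell)
  w_2 = 0.116938·0.8855 + 0.003972·12.2119 = 0.1521  (Disney)
  w_3 = 0.116938·1.7193 + 0.003972·14.2031 = 0.2575  (Chevron)
  w_4 = 0.116938·1.2214 + 0.003972·10.2167 = 0.1834  (Boeing)
  w_5 = 0.116938·-0.4902 + 0.003972·15.4320 = 0.0040  (Tesla)
Σw_i=1.0000  μᵀw=0.1250
σ²=wᵀΣw=λ₁·μ_p+λ₂ = 0.116938·0.125 + 0.003972 = 0.018590 ≈ 0.0186


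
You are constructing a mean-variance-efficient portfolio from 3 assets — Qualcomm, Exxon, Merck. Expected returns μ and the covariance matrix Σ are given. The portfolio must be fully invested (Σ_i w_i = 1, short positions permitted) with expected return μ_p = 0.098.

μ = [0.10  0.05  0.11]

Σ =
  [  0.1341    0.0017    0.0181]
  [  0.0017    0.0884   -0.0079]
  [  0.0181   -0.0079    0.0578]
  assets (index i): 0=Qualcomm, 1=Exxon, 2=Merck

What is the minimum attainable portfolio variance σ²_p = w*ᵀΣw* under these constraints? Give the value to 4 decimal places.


p=Σ⁻¹μ = [0.4870  0.7215  1.8492]
q=Σ⁻¹𝟙 = [4.9326  12.7816  17.5034]
a=μᵀp=0.288188  b=𝟙ᵀp=3.057708  c=𝟙ᵀq=35.217531  D=ac−b²=0.799687
λ₁=(c·0.098−b)/D = (35.217531·0.098−3.057708)/0.799687 = 0.492205
λ₂=(a−b·0.098)/D = (0.288188−3.057708·0.098)/0.799687 = -0.014340
w* = 0.492205·p + -0.014340·q:
  w_0 = 0.492205·0.4870 + -0.014340·4.9326 = 0.1690  (Qualcomm)
  w_1 = 0.492205·0.7215 + -0.014340·12.7816 = 0.1718  (Exxon)
  w_2 = 0.492205·1.8492 + -0.014340·17.5034 = 0.6592  (Merck)
Σw_i=1.0000  μᵀw=0.0980
σ²=wᵀΣw=λ₁·μ_p+λ₂ = 0.492205·0.098 + -0.014340 = 0.033896 ≈ 0.0339

0.0339


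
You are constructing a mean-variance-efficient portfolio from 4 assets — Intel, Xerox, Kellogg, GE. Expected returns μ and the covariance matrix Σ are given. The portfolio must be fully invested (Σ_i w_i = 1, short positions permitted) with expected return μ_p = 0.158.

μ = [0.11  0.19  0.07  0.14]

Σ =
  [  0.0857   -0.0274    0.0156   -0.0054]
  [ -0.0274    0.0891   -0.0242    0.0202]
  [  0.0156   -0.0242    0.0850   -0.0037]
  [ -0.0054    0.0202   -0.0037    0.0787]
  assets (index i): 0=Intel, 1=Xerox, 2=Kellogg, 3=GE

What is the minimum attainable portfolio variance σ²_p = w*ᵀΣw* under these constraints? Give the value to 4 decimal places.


x=Σ⁻¹μ = [2.0280  2.8279  1.3110  1.2539]
y=Σ⁻¹𝟙 = [15.2965  17.5889  14.3968  9.9183]
a=μᵀx=1.027701  b=𝟙ᵀx=7.420848  c=𝟙ᵀy=57.200493  D=ac−b²=3.716031
λ₁=(c·0.158−b)/D = (57.200493·0.158−7.420848)/3.716031 = 0.435096
λ₂=(a−b·0.158)/D = (1.027701−7.420848·0.158)/3.716031 = -0.038964
w* = 0.435096·x + -0.038964·y:
  w_0 = 0.435096·2.0280 + -0.038964·15.2965 = 0.2864  (Intel)
  w_1 = 0.435096·2.8279 + -0.038964·17.5889 = 0.5451  (Xerox)
  w_2 = 0.435096·1.3110 + -0.038964·14.3968 = 0.0095  (Kellogg)
  w_3 = 0.435096·1.2539 + -0.038964·9.9183 = 0.1591  (GE)
Σw_i=1.0000  μᵀw=0.1580
σ²=wᵀΣw=λ₁·μ_p+λ₂ = 0.435096·0.158 + -0.038964 = 0.029781 ≈ 0.0298

0.0298
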